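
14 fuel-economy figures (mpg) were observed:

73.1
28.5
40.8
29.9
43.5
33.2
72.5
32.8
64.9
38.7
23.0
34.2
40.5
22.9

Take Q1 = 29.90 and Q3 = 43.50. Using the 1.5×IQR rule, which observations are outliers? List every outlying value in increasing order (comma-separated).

64.9, 72.5, 73.1

IQR = Q3 − Q1 = 43.50 − 29.90 = 13.60.
Lower fence = Q1 − 1.5·IQR = 29.90 − 20.40 = 9.50.
Upper fence = Q3 + 1.5·IQR = 43.50 + 20.40 = 63.90.
64.9 > 63.90 → outlier.
72.5 > 63.90 → outlier.
73.1 > 63.90 → outlier.
All remaining values lie within [9.50, 63.90].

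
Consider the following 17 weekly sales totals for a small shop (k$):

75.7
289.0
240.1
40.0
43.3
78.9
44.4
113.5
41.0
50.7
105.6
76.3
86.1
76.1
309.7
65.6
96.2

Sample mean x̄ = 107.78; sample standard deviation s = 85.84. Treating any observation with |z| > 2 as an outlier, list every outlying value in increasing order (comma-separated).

289.0, 309.7

Cutoffs at x̄ ± 2s: 107.78 ± 2·85.84 = [-63.90, 279.46].
289.0: z = 2.11, |z| > 2 → outlier.
309.7: z = 2.35, |z| > 2 → outlier.
Every other value lies within [-63.90, 279.46].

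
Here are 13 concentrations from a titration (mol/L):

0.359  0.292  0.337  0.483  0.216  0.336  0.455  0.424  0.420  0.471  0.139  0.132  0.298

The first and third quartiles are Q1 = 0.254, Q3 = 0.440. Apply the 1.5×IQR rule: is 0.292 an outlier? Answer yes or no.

IQR = Q3 − Q1 = 0.440 − 0.254 = 0.186.
Lower fence = Q1 − 1.5·IQR = 0.254 − 0.279 = -0.025.
Upper fence = Q3 + 1.5·IQR = 0.440 + 0.279 = 0.719.
0.292 lies within [-0.025, 0.719].

no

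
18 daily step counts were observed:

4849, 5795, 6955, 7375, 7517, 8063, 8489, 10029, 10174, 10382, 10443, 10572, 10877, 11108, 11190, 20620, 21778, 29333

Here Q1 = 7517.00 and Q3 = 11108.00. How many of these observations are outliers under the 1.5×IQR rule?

IQR = 3591.00; fences at 7517.00 − 5386.50 = 2130.50 and 11108.00 + 5386.50 = 16494.50.
Outside the cutoffs: 20620, 21778, 29333.

3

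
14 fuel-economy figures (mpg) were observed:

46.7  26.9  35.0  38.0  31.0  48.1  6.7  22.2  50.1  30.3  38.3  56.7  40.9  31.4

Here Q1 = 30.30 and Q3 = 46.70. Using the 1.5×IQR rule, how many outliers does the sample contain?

0

IQR = 16.40; fences at 30.30 − 24.60 = 5.70 and 46.70 + 24.60 = 71.30.
Every value lies within the cutoffs.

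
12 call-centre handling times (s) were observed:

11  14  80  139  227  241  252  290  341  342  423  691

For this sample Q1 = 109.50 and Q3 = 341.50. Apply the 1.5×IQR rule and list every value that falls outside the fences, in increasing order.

IQR = Q3 − Q1 = 341.50 − 109.50 = 232.00.
Lower fence = Q1 − 1.5·IQR = 109.50 − 348.00 = -238.50.
Upper fence = Q3 + 1.5·IQR = 341.50 + 348.00 = 689.50.
691 > 689.50 → outlier.
All remaining values lie within [-238.50, 689.50].

691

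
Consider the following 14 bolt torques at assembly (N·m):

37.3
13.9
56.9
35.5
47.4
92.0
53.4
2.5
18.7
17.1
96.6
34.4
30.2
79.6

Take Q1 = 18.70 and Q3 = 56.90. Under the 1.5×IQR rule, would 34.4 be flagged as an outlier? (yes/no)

IQR = Q3 − Q1 = 56.90 − 18.70 = 38.20.
Lower fence = Q1 − 1.5·IQR = 18.70 − 57.30 = -38.60.
Upper fence = Q3 + 1.5·IQR = 56.90 + 57.30 = 114.20.
34.4 lies within [-38.60, 114.20].

no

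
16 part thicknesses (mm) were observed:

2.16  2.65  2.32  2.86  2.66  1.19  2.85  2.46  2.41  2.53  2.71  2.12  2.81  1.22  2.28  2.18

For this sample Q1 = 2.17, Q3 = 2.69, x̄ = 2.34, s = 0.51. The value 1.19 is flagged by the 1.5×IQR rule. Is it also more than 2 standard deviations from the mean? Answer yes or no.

yes

z = (1.19 − 2.34) / 0.51 = -2.25.
|z| = 2.25 > 2.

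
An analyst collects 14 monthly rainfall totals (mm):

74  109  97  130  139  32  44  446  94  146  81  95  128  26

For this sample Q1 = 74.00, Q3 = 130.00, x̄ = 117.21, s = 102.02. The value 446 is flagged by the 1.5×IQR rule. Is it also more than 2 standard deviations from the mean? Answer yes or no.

yes

z = (446 − 117.21) / 102.02 = 3.22.
|z| = 3.22 > 2.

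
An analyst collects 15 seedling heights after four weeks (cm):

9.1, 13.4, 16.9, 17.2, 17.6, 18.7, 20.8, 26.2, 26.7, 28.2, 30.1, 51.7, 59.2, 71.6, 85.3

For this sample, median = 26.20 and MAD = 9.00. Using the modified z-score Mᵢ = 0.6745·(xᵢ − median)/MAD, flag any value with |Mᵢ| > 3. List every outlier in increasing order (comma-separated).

|Mᵢ| > 3 ⇔ |xᵢ − 26.20| > 3·9.00/0.6745 = 40.03.
So outliers lie outside [-13.83, 66.23].
71.6: M = 3.40 → outlier.
85.3: M = 4.43 → outlier.

71.6, 85.3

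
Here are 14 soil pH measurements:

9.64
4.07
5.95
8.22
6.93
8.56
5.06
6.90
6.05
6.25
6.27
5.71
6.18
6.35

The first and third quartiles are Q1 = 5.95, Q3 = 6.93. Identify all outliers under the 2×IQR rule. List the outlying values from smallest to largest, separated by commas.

IQR = Q3 − Q1 = 6.93 − 5.95 = 0.98.
Lower fence = Q1 − 2·IQR = 5.95 − 1.96 = 3.99.
Upper fence = Q3 + 2·IQR = 6.93 + 1.96 = 8.89.
9.64 > 8.89 → outlier.
All remaining values lie within [3.99, 8.89].

9.64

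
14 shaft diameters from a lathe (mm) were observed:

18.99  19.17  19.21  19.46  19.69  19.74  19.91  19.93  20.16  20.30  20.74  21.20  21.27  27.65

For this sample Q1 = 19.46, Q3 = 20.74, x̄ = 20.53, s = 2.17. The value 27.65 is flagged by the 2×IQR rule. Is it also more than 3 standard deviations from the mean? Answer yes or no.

yes

z = (27.65 − 20.53) / 2.17 = 3.28.
|z| = 3.28 > 3.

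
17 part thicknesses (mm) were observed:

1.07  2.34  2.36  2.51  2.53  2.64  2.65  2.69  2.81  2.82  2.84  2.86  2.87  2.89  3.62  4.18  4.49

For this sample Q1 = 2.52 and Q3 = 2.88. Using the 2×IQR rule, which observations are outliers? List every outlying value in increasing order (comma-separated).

1.07, 3.62, 4.18, 4.49

IQR = Q3 − Q1 = 2.88 − 2.52 = 0.36.
Lower fence = Q1 − 2·IQR = 2.52 − 0.72 = 1.80.
Upper fence = Q3 + 2·IQR = 2.88 + 0.72 = 3.60.
1.07 < 1.80 → outlier.
3.62 > 3.60 → outlier.
4.18 > 3.60 → outlier.
4.49 > 3.60 → outlier.
All remaining values lie within [1.80, 3.60].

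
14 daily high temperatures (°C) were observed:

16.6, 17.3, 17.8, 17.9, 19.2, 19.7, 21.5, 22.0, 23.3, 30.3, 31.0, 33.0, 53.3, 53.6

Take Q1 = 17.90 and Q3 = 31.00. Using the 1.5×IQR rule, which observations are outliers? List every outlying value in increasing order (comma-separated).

53.3, 53.6

IQR = Q3 − Q1 = 31.00 − 17.90 = 13.10.
Lower fence = Q1 − 1.5·IQR = 17.90 − 19.65 = -1.75.
Upper fence = Q3 + 1.5·IQR = 31.00 + 19.65 = 50.65.
53.3 > 50.65 → outlier.
53.6 > 50.65 → outlier.
All remaining values lie within [-1.75, 50.65].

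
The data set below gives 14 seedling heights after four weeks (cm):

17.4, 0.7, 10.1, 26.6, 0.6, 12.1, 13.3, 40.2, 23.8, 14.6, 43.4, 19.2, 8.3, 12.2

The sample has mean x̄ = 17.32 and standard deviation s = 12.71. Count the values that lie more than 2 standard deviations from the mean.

Cutoffs: x̄ ± 2s = [-8.10, 42.74].
Outside the cutoffs: 43.4.

1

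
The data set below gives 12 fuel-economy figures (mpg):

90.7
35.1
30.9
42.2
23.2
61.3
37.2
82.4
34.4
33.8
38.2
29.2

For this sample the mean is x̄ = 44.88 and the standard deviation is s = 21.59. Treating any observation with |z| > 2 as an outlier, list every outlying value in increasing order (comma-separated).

Cutoffs at x̄ ± 2s: 44.88 ± 2·21.59 = [1.70, 88.06].
90.7: z = 2.12, |z| > 2 → outlier.
Every other value lies within [1.70, 88.06].

90.7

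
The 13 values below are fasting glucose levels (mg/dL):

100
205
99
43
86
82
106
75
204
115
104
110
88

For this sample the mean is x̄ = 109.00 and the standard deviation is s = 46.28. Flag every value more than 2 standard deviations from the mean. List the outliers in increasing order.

Cutoffs at x̄ ± 2s: 109.00 ± 2·46.28 = [16.44, 201.56].
204: z = 2.05, |z| > 2 → outlier.
205: z = 2.07, |z| > 2 → outlier.
Every other value lies within [16.44, 201.56].

204, 205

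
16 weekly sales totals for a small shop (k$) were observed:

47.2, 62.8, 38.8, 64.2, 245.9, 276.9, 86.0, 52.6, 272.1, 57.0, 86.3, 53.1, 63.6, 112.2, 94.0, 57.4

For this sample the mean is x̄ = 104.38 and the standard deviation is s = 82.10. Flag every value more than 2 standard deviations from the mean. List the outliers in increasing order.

Cutoffs at x̄ ± 2s: 104.38 ± 2·82.10 = [-59.82, 268.58].
272.1: z = 2.04, |z| > 2 → outlier.
276.9: z = 2.10, |z| > 2 → outlier.
Every other value lies within [-59.82, 268.58].

272.1, 276.9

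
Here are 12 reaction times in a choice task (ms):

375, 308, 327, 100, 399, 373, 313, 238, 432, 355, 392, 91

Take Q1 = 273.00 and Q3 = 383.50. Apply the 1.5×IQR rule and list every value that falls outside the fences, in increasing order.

91, 100

IQR = Q3 − Q1 = 383.50 − 273.00 = 110.50.
Lower fence = Q1 − 1.5·IQR = 273.00 − 165.75 = 107.25.
Upper fence = Q3 + 1.5·IQR = 383.50 + 165.75 = 549.25.
91 < 107.25 → outlier.
100 < 107.25 → outlier.
All remaining values lie within [107.25, 549.25].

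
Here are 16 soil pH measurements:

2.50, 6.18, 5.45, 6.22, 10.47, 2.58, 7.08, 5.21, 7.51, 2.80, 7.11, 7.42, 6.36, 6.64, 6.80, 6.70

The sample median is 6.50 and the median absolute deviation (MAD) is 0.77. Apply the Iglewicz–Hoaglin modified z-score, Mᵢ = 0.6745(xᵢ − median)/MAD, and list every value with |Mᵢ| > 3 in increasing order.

2.50, 2.58, 2.80, 10.47

|Mᵢ| > 3 ⇔ |xᵢ − 6.50| > 3·0.77/0.6745 = 3.42.
So outliers lie outside [3.08, 9.92].
2.50: M = -3.50 → outlier.
2.58: M = -3.43 → outlier.
2.80: M = -3.24 → outlier.
10.47: M = 3.48 → outlier.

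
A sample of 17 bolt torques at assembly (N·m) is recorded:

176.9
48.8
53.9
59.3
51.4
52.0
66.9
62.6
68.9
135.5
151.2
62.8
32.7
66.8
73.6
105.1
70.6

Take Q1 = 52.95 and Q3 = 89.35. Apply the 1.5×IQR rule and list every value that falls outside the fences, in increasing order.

IQR = Q3 − Q1 = 89.35 − 52.95 = 36.40.
Lower fence = Q1 − 1.5·IQR = 52.95 − 54.60 = -1.65.
Upper fence = Q3 + 1.5·IQR = 89.35 + 54.60 = 143.95.
151.2 > 143.95 → outlier.
176.9 > 143.95 → outlier.
All remaining values lie within [-1.65, 143.95].

151.2, 176.9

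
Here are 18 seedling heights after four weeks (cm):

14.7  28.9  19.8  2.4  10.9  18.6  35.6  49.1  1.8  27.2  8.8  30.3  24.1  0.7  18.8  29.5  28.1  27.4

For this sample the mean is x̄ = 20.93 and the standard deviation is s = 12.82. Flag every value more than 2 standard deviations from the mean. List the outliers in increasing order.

Cutoffs at x̄ ± 2s: 20.93 ± 2·12.82 = [-4.71, 46.57].
49.1: z = 2.20, |z| > 2 → outlier.
Every other value lies within [-4.71, 46.57].

49.1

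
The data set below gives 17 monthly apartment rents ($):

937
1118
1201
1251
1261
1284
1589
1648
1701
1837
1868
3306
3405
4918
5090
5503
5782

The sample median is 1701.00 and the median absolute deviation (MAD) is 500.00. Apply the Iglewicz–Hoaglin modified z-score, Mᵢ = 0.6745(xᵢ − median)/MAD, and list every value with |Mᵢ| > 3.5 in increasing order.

4918, 5090, 5503, 5782

|Mᵢ| > 3.5 ⇔ |xᵢ − 1701.00| > 3.5·500.00/0.6745 = 2594.51.
So outliers lie outside [-893.51, 4295.51].
4918: M = 4.34 → outlier.
5090: M = 4.57 → outlier.
5503: M = 5.13 → outlier.
5782: M = 5.51 → outlier.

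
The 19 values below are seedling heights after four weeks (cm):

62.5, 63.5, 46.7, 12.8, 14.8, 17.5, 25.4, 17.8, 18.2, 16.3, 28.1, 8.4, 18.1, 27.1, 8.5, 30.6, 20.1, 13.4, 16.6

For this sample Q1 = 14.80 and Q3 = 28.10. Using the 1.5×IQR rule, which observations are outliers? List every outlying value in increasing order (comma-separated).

IQR = Q3 − Q1 = 28.10 − 14.80 = 13.30.
Lower fence = Q1 − 1.5·IQR = 14.80 − 19.95 = -5.15.
Upper fence = Q3 + 1.5·IQR = 28.10 + 19.95 = 48.05.
62.5 > 48.05 → outlier.
63.5 > 48.05 → outlier.
All remaining values lie within [-5.15, 48.05].

62.5, 63.5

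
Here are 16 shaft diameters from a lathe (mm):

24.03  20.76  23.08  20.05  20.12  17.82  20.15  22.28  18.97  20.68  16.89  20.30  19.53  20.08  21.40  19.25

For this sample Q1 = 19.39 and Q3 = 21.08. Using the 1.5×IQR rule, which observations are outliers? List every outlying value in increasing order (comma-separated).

IQR = Q3 − Q1 = 21.08 − 19.39 = 1.69.
Lower fence = Q1 − 1.5·IQR = 19.39 − 2.535 = 16.855.
Upper fence = Q3 + 1.5·IQR = 21.08 + 2.535 = 23.615.
24.03 > 23.615 → outlier.
All remaining values lie within [16.855, 23.615].

24.03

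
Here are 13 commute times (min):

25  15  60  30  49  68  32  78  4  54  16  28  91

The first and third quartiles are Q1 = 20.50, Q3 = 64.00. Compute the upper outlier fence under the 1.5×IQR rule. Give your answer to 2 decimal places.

IQR = Q3 − Q1 = 64.00 − 20.50 = 43.50.
Lower fence = Q1 − 1.5·IQR = 20.50 − 65.25 = -44.75.
Upper fence = Q3 + 1.5·IQR = 64.00 + 65.25 = 129.25.

129.25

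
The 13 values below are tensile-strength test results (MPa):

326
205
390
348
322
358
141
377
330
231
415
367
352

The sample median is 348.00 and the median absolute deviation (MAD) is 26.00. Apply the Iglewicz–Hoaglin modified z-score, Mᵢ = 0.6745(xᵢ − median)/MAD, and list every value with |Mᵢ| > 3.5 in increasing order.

|Mᵢ| > 3.5 ⇔ |xᵢ − 348.00| > 3.5·26.00/0.6745 = 134.91.
So outliers lie outside [213.09, 482.91].
141: M = -5.37 → outlier.
205: M = -3.71 → outlier.

141, 205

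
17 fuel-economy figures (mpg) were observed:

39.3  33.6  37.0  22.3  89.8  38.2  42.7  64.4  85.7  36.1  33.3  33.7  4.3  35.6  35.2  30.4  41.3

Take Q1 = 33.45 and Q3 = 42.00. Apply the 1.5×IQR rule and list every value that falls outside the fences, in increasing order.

IQR = Q3 − Q1 = 42.00 − 33.45 = 8.55.
Lower fence = Q1 − 1.5·IQR = 33.45 − 12.825 = 20.625.
Upper fence = Q3 + 1.5·IQR = 42.00 + 12.825 = 54.825.
4.3 < 20.625 → outlier.
64.4 > 54.825 → outlier.
85.7 > 54.825 → outlier.
89.8 > 54.825 → outlier.
All remaining values lie within [20.625, 54.825].

4.3, 64.4, 85.7, 89.8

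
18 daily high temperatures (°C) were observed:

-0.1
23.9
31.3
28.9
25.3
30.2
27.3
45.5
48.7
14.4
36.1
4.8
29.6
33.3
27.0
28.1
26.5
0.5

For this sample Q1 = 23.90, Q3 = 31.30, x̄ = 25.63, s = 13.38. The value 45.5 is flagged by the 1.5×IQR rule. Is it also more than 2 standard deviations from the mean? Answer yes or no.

no

z = (45.5 − 25.63) / 13.38 = 1.49.
|z| = 1.49 ≤ 2.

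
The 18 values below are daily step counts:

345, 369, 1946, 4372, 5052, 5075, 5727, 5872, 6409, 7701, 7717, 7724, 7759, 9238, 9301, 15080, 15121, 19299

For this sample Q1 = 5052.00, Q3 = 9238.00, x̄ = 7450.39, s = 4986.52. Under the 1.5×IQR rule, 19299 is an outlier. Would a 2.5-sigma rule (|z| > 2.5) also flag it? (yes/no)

no

z = (19299 − 7450.39) / 4986.52 = 2.38.
|z| = 2.38 ≤ 2.5.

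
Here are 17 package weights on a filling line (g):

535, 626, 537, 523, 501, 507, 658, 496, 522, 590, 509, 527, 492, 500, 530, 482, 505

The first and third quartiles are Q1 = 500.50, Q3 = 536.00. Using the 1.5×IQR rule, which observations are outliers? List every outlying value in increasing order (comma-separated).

IQR = Q3 − Q1 = 536.00 − 500.50 = 35.50.
Lower fence = Q1 − 1.5·IQR = 500.50 − 53.25 = 447.25.
Upper fence = Q3 + 1.5·IQR = 536.00 + 53.25 = 589.25.
590 > 589.25 → outlier.
626 > 589.25 → outlier.
658 > 589.25 → outlier.
All remaining values lie within [447.25, 589.25].

590, 626, 658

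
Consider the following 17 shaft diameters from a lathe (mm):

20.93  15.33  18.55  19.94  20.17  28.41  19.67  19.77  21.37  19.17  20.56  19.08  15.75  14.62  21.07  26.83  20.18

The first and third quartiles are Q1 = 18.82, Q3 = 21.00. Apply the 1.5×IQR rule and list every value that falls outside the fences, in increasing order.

IQR = Q3 − Q1 = 21.00 − 18.82 = 2.18.
Lower fence = Q1 − 1.5·IQR = 18.82 − 3.27 = 15.55.
Upper fence = Q3 + 1.5·IQR = 21.00 + 3.27 = 24.27.
14.62 < 15.55 → outlier.
15.33 < 15.55 → outlier.
26.83 > 24.27 → outlier.
28.41 > 24.27 → outlier.
All remaining values lie within [15.55, 24.27].

14.62, 15.33, 26.83, 28.41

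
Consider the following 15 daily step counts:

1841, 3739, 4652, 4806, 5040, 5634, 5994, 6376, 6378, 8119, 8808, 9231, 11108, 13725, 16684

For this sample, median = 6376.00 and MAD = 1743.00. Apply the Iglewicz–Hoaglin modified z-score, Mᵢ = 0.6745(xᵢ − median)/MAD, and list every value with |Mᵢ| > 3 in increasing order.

|Mᵢ| > 3 ⇔ |xᵢ − 6376.00| > 3·1743.00/0.6745 = 7752.41.
So outliers lie outside [-1376.41, 14128.41].
16684: M = 3.99 → outlier.

16684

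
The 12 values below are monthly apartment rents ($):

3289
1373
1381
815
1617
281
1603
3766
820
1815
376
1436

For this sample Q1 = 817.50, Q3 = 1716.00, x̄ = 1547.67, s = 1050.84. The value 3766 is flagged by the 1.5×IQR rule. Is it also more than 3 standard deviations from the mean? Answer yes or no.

no

z = (3766 − 1547.67) / 1050.84 = 2.11.
|z| = 2.11 ≤ 3.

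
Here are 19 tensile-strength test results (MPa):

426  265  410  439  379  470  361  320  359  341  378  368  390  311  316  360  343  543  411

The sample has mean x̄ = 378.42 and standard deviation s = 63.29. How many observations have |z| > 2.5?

1

Cutoffs: x̄ ± 2.5s = [220.195, 536.645].
Outside the cutoffs: 543.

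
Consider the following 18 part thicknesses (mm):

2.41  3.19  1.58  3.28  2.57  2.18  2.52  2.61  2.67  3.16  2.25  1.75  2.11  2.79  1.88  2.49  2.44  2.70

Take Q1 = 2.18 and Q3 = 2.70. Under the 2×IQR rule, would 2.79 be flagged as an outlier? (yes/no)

IQR = Q3 − Q1 = 2.70 − 2.18 = 0.52.
Lower fence = Q1 − 2·IQR = 2.18 − 1.04 = 1.14.
Upper fence = Q3 + 2·IQR = 2.70 + 1.04 = 3.74.
2.79 lies within [1.14, 3.74].

no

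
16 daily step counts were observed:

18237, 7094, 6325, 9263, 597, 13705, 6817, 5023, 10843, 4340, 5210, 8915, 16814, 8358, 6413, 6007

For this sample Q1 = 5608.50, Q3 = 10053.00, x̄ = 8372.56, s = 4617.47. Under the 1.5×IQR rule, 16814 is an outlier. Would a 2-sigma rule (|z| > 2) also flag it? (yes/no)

z = (16814 − 8372.56) / 4617.47 = 1.83.
|z| = 1.83 ≤ 2.

no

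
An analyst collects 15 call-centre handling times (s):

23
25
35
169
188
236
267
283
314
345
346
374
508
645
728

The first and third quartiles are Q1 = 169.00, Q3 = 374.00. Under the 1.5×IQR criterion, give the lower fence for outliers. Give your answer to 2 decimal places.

-138.50

IQR = Q3 − Q1 = 374.00 − 169.00 = 205.00.
Lower fence = Q1 − 1.5·IQR = 169.00 − 307.50 = -138.50.
Upper fence = Q3 + 1.5·IQR = 374.00 + 307.50 = 681.50.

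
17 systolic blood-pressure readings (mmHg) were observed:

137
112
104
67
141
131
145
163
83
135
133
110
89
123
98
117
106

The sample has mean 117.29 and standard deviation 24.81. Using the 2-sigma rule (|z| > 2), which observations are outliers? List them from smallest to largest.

67

Cutoffs at x̄ ± 2s: 117.29 ± 2·24.81 = [67.67, 166.91].
67: z = -2.03, |z| > 2 → outlier.
Every other value lies within [67.67, 166.91].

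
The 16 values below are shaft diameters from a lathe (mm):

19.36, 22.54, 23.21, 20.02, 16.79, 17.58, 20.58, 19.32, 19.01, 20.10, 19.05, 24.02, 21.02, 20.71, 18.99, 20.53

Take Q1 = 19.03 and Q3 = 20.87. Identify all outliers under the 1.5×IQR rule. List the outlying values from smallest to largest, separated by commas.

24.02

IQR = Q3 − Q1 = 20.87 − 19.03 = 1.84.
Lower fence = Q1 − 1.5·IQR = 19.03 − 2.76 = 16.27.
Upper fence = Q3 + 1.5·IQR = 20.87 + 2.76 = 23.63.
24.02 > 23.63 → outlier.
All remaining values lie within [16.27, 23.63].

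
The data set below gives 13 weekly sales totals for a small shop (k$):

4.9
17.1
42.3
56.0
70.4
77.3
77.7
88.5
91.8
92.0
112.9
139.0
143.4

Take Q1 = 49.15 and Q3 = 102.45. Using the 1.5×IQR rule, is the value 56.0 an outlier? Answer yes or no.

no

IQR = Q3 − Q1 = 102.45 − 49.15 = 53.30.
Lower fence = Q1 − 1.5·IQR = 49.15 − 79.95 = -30.80.
Upper fence = Q3 + 1.5·IQR = 102.45 + 79.95 = 182.40.
56.0 lies within [-30.80, 182.40].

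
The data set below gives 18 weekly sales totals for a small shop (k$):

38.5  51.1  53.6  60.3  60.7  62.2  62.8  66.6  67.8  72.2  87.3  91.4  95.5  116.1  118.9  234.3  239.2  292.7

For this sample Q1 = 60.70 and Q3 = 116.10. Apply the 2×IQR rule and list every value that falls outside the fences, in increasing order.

IQR = Q3 − Q1 = 116.10 − 60.70 = 55.40.
Lower fence = Q1 − 2·IQR = 60.70 − 110.80 = -50.10.
Upper fence = Q3 + 2·IQR = 116.10 + 110.80 = 226.90.
234.3 > 226.90 → outlier.
239.2 > 226.90 → outlier.
292.7 > 226.90 → outlier.
All remaining values lie within [-50.10, 226.90].

234.3, 239.2, 292.7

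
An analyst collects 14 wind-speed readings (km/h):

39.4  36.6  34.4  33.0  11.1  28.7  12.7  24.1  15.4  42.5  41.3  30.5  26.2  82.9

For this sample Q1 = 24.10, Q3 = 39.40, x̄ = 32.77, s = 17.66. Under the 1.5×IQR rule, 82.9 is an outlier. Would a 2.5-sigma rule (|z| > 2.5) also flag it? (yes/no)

z = (82.9 − 32.77) / 17.66 = 2.84.
|z| = 2.84 > 2.5.

yes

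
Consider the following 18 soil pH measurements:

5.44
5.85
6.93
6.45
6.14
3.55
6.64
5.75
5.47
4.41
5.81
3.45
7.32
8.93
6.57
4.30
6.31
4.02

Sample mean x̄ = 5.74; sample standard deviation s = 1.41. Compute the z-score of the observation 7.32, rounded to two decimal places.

1.12

z = (7.32 − 5.74) / 1.41 = 1.12.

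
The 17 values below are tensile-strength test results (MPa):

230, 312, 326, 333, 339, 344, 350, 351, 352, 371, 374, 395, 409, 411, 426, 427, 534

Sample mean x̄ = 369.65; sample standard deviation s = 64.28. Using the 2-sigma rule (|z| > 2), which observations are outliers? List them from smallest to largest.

230, 534

Cutoffs at x̄ ± 2s: 369.65 ± 2·64.28 = [241.09, 498.21].
230: z = -2.17, |z| > 2 → outlier.
534: z = 2.56, |z| > 2 → outlier.
Every other value lies within [241.09, 498.21].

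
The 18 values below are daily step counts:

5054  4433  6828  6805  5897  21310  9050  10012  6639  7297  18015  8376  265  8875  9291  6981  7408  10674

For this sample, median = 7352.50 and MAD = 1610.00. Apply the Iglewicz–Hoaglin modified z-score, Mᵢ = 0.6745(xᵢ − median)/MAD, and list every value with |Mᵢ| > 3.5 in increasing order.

|Mᵢ| > 3.5 ⇔ |xᵢ − 7352.50| > 3.5·1610.00/0.6745 = 8354.34.
So outliers lie outside [-1001.84, 15706.84].
18015: M = 4.47 → outlier.
21310: M = 5.85 → outlier.

18015, 21310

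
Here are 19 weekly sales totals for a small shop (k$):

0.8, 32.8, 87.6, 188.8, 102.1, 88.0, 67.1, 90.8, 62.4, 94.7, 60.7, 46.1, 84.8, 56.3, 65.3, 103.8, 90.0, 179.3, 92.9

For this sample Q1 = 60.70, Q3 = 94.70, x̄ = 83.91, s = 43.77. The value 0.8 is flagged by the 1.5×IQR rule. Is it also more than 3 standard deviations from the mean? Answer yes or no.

z = (0.8 − 83.91) / 43.77 = -1.90.
|z| = 1.90 ≤ 3.

no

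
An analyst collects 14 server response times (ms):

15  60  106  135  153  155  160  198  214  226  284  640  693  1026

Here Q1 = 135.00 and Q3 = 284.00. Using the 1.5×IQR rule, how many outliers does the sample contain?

IQR = 149.00; fences at 135.00 − 223.50 = -88.50 and 284.00 + 223.50 = 507.50.
Outside the cutoffs: 640, 693, 1026.

3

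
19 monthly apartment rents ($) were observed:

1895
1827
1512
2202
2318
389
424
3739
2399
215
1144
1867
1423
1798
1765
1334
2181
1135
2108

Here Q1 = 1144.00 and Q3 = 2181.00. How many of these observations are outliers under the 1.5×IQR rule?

1

IQR = 1037.00; fences at 1144.00 − 1555.50 = -411.50 and 2181.00 + 1555.50 = 3736.50.
Outside the cutoffs: 3739.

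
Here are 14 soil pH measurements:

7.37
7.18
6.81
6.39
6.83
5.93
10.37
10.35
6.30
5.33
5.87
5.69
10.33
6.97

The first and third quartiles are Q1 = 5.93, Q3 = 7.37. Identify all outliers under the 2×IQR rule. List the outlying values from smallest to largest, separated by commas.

IQR = Q3 − Q1 = 7.37 − 5.93 = 1.44.
Lower fence = Q1 − 2·IQR = 5.93 − 2.88 = 3.05.
Upper fence = Q3 + 2·IQR = 7.37 + 2.88 = 10.25.
10.33 > 10.25 → outlier.
10.35 > 10.25 → outlier.
10.37 > 10.25 → outlier.
All remaining values lie within [3.05, 10.25].

10.33, 10.35, 10.37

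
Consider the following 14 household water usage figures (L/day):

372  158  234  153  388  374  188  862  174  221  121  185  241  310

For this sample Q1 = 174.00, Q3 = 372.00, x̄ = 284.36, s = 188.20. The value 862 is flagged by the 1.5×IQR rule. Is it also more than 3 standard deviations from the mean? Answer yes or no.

z = (862 − 284.36) / 188.20 = 3.07.
|z| = 3.07 > 3.

yes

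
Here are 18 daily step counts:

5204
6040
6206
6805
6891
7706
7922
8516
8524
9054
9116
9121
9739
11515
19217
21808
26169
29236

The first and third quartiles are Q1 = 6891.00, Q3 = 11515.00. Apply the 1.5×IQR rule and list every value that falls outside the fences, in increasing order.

19217, 21808, 26169, 29236

IQR = Q3 − Q1 = 11515.00 − 6891.00 = 4624.00.
Lower fence = Q1 − 1.5·IQR = 6891.00 − 6936.00 = -45.00.
Upper fence = Q3 + 1.5·IQR = 11515.00 + 6936.00 = 18451.00.
19217 > 18451.00 → outlier.
21808 > 18451.00 → outlier.
26169 > 18451.00 → outlier.
29236 > 18451.00 → outlier.
All remaining values lie within [-45.00, 18451.00].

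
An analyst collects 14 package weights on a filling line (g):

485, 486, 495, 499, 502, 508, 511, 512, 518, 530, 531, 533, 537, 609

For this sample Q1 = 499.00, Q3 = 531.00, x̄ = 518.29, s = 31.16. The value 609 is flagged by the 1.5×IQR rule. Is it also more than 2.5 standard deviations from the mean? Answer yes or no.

z = (609 − 518.29) / 31.16 = 2.91.
|z| = 2.91 > 2.5.

yes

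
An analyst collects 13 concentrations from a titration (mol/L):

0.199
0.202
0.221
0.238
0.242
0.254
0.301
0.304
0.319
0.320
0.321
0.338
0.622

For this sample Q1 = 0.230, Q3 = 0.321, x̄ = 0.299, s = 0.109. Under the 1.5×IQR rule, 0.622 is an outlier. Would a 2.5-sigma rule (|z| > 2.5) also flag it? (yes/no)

yes

z = (0.622 − 0.299) / 0.109 = 2.96.
|z| = 2.96 > 2.5.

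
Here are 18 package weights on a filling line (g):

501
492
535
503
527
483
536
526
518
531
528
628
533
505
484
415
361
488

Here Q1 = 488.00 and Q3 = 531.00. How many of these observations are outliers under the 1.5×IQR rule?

IQR = 43.00; fences at 488.00 − 64.50 = 423.50 and 531.00 + 64.50 = 595.50.
Outside the cutoffs: 361, 415, 628.

3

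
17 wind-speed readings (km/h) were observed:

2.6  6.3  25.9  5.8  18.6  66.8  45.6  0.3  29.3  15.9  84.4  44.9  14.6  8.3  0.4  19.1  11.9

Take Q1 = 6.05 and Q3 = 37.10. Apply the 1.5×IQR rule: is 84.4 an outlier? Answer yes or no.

IQR = Q3 − Q1 = 37.10 − 6.05 = 31.05.
Lower fence = Q1 − 1.5·IQR = 6.05 − 46.575 = -40.525.
Upper fence = Q3 + 1.5·IQR = 37.10 + 46.575 = 83.675.
84.4 lies above the upper fence.

yes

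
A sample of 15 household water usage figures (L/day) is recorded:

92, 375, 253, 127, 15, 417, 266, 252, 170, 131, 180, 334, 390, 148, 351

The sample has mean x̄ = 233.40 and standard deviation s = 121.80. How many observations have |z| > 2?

Cutoffs: x̄ ± 2s = [-10.20, 477.00].
Every value lies within the cutoffs.

0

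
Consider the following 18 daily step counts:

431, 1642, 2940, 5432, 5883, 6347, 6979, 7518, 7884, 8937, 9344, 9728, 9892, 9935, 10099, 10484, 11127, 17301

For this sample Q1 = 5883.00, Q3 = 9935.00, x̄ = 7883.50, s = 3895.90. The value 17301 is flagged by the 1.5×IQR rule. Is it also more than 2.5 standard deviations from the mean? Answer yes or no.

z = (17301 − 7883.50) / 3895.90 = 2.42.
|z| = 2.42 ≤ 2.5.

no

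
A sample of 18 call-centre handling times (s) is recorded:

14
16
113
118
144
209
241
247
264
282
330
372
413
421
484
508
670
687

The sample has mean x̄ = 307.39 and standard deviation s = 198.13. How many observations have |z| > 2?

Cutoffs: x̄ ± 2s = [-88.87, 703.65].
Every value lies within the cutoffs.

0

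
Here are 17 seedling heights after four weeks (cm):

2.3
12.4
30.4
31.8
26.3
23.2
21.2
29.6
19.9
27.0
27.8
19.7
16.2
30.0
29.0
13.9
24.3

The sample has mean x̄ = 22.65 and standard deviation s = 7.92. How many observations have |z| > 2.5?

1

Cutoffs: x̄ ± 2.5s = [2.85, 42.45].
Outside the cutoffs: 2.3.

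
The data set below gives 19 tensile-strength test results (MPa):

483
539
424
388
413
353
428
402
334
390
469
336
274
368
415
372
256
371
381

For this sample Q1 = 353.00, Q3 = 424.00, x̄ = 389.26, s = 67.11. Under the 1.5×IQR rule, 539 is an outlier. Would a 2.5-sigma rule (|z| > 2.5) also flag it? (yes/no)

z = (539 − 389.26) / 67.11 = 2.23.
|z| = 2.23 ≤ 2.5.

no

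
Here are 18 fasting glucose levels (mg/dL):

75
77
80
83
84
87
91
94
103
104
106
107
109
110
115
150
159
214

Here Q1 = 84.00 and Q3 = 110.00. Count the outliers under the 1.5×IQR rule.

3

IQR = 26.00; fences at 84.00 − 39.00 = 45.00 and 110.00 + 39.00 = 149.00.
Outside the cutoffs: 150, 159, 214.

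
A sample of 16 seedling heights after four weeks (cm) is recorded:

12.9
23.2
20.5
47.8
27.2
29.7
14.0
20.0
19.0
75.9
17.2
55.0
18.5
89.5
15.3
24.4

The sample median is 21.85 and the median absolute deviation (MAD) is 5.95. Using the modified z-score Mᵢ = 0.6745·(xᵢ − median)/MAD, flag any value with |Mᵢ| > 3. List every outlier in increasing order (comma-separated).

|Mᵢ| > 3 ⇔ |xᵢ − 21.85| > 3·5.95/0.6745 = 26.46.
So outliers lie outside [-4.61, 48.31].
55.0: M = 3.76 → outlier.
75.9: M = 6.13 → outlier.
89.5: M = 7.67 → outlier.

55.0, 75.9, 89.5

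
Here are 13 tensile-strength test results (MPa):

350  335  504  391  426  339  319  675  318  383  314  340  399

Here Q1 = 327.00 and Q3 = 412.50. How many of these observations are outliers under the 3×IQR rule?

1

IQR = 85.50; fences at 327.00 − 256.50 = 70.50 and 412.50 + 256.50 = 669.00.
Outside the cutoffs: 675.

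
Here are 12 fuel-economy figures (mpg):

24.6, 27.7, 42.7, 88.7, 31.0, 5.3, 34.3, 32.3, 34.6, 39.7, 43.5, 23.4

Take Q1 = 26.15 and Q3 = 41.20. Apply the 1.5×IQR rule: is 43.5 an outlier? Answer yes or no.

no

IQR = Q3 − Q1 = 41.20 − 26.15 = 15.05.
Lower fence = Q1 − 1.5·IQR = 26.15 − 22.575 = 3.575.
Upper fence = Q3 + 1.5·IQR = 41.20 + 22.575 = 63.775.
43.5 lies within [3.575, 63.775].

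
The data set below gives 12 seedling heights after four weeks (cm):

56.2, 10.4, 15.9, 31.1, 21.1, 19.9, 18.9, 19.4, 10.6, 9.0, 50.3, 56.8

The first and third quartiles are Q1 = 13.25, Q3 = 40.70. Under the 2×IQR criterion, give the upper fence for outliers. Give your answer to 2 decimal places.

95.60

IQR = Q3 − Q1 = 40.70 − 13.25 = 27.45.
Lower fence = Q1 − 2·IQR = 13.25 − 54.90 = -41.65.
Upper fence = Q3 + 2·IQR = 40.70 + 54.90 = 95.60.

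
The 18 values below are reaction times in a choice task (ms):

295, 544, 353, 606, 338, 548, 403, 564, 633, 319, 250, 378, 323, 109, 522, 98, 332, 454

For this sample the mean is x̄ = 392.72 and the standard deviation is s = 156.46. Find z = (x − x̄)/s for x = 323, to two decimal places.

-0.45

z = (323 − 392.72) / 156.46 = -0.45.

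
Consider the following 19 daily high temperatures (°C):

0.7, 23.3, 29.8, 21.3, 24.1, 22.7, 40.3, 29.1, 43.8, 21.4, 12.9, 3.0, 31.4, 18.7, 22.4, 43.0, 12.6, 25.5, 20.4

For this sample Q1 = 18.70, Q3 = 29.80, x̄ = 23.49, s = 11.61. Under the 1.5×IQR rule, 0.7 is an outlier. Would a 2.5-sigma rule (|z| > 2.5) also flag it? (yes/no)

z = (0.7 − 23.49) / 11.61 = -1.96.
|z| = 1.96 ≤ 2.5.

no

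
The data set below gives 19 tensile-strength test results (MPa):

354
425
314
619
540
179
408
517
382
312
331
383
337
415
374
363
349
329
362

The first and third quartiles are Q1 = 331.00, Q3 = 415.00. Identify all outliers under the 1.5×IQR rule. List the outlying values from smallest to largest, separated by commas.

179, 619

IQR = Q3 − Q1 = 415.00 − 331.00 = 84.00.
Lower fence = Q1 − 1.5·IQR = 331.00 − 126.00 = 205.00.
Upper fence = Q3 + 1.5·IQR = 415.00 + 126.00 = 541.00.
179 < 205.00 → outlier.
619 > 541.00 → outlier.
All remaining values lie within [205.00, 541.00].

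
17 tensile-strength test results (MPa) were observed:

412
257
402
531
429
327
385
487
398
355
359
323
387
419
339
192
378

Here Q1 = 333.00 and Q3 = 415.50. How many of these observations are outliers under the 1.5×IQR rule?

1

IQR = 82.50; fences at 333.00 − 123.75 = 209.25 and 415.50 + 123.75 = 539.25.
Outside the cutoffs: 192.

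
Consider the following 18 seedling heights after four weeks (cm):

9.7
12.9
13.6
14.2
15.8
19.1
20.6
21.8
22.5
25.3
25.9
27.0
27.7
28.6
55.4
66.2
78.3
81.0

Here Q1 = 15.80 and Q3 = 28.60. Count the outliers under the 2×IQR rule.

4

IQR = 12.80; fences at 15.80 − 25.60 = -9.80 and 28.60 + 25.60 = 54.20.
Outside the cutoffs: 55.4, 66.2, 78.3, 81.0.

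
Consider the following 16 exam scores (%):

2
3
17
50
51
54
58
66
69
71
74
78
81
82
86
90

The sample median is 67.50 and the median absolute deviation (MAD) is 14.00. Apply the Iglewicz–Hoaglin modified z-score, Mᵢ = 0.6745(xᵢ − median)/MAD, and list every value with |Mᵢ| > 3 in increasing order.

|Mᵢ| > 3 ⇔ |xᵢ − 67.50| > 3·14.00/0.6745 = 62.27.
So outliers lie outside [5.23, 129.77].
2: M = -3.16 → outlier.
3: M = -3.11 → outlier.

2, 3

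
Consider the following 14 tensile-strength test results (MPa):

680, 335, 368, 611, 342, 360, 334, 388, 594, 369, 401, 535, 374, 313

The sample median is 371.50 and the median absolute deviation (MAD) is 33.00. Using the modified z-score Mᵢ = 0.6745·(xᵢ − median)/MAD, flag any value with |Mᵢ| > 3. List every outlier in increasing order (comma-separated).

535, 594, 611, 680

|Mᵢ| > 3 ⇔ |xᵢ − 371.50| > 3·33.00/0.6745 = 146.78.
So outliers lie outside [224.72, 518.28].
535: M = 3.34 → outlier.
594: M = 4.55 → outlier.
611: M = 4.90 → outlier.
680: M = 6.31 → outlier.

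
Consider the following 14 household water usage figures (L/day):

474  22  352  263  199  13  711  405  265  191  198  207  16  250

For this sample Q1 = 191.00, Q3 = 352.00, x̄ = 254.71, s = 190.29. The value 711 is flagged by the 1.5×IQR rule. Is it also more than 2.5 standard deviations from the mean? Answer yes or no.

no

z = (711 − 254.71) / 190.29 = 2.40.
|z| = 2.40 ≤ 2.5.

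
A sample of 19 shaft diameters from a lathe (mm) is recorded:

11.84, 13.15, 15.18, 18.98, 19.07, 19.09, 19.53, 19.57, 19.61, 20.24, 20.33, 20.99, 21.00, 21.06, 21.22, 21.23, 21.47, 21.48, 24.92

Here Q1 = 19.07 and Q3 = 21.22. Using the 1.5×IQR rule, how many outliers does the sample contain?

IQR = 2.15; fences at 19.07 − 3.225 = 15.845 and 21.22 + 3.225 = 24.445.
Outside the cutoffs: 11.84, 13.15, 15.18, 24.92.

4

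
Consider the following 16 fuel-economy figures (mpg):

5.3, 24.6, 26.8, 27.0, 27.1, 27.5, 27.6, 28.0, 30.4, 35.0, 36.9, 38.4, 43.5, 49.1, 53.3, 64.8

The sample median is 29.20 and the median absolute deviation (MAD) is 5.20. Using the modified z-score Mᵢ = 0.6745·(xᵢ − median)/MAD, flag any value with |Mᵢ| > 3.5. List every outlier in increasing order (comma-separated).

|Mᵢ| > 3.5 ⇔ |xᵢ − 29.20| > 3.5·5.20/0.6745 = 26.98.
So outliers lie outside [2.22, 56.18].
64.8: M = 4.62 → outlier.

64.8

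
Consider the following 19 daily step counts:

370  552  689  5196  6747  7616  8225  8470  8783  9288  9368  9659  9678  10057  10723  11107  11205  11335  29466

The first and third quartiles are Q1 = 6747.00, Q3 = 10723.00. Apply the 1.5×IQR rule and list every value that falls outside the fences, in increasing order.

370, 552, 689, 29466

IQR = Q3 − Q1 = 10723.00 − 6747.00 = 3976.00.
Lower fence = Q1 − 1.5·IQR = 6747.00 − 5964.00 = 783.00.
Upper fence = Q3 + 1.5·IQR = 10723.00 + 5964.00 = 16687.00.
370 < 783.00 → outlier.
552 < 783.00 → outlier.
689 < 783.00 → outlier.
29466 > 16687.00 → outlier.
All remaining values lie within [783.00, 16687.00].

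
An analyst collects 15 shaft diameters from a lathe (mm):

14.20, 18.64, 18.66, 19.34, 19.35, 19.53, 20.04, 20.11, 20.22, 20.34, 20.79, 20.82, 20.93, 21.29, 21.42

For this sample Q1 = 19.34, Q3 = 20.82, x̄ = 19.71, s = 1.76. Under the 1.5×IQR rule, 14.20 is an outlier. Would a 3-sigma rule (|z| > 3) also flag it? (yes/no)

yes

z = (14.20 − 19.71) / 1.76 = -3.13.
|z| = 3.13 > 3.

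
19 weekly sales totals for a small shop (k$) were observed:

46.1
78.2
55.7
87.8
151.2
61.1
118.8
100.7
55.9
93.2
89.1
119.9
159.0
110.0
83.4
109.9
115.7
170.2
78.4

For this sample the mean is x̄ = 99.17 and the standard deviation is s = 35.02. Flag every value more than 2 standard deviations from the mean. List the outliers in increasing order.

Cutoffs at x̄ ± 2s: 99.17 ± 2·35.02 = [29.13, 169.21].
170.2: z = 2.03, |z| > 2 → outlier.
Every other value lies within [29.13, 169.21].

170.2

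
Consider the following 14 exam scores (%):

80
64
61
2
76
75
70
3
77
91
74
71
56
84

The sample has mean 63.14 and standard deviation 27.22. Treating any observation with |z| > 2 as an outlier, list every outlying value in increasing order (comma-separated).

Cutoffs at x̄ ± 2s: 63.14 ± 2·27.22 = [8.70, 117.58].
2: z = -2.25, |z| > 2 → outlier.
3: z = -2.21, |z| > 2 → outlier.
Every other value lies within [8.70, 117.58].

2, 3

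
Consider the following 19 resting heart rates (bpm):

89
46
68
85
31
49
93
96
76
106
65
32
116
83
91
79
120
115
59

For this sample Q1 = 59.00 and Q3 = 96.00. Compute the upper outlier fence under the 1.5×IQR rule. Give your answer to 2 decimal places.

IQR = Q3 − Q1 = 96.00 − 59.00 = 37.00.
Lower fence = Q1 − 1.5·IQR = 59.00 − 55.50 = 3.50.
Upper fence = Q3 + 1.5·IQR = 96.00 + 55.50 = 151.50.

151.50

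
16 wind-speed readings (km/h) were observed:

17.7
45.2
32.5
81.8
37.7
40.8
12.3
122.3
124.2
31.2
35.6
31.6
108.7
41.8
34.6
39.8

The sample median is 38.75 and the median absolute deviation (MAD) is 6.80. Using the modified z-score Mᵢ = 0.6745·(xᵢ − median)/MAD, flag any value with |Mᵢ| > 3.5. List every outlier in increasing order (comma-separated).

81.8, 108.7, 122.3, 124.2

|Mᵢ| > 3.5 ⇔ |xᵢ − 38.75| > 3.5·6.80/0.6745 = 35.29.
So outliers lie outside [3.46, 74.04].
81.8: M = 4.27 → outlier.
108.7: M = 6.94 → outlier.
122.3: M = 8.29 → outlier.
124.2: M = 8.48 → outlier.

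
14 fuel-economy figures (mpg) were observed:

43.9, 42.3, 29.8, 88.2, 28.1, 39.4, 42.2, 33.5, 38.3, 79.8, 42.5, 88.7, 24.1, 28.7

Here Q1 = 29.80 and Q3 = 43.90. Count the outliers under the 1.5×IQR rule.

3

IQR = 14.10; fences at 29.80 − 21.15 = 8.65 and 43.90 + 21.15 = 65.05.
Outside the cutoffs: 79.8, 88.2, 88.7.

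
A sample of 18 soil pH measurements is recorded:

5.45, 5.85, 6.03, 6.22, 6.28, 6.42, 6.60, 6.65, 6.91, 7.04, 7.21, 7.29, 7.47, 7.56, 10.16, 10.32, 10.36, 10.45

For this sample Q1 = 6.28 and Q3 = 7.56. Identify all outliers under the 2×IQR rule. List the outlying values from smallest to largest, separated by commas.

10.16, 10.32, 10.36, 10.45

IQR = Q3 − Q1 = 7.56 − 6.28 = 1.28.
Lower fence = Q1 − 2·IQR = 6.28 − 2.56 = 3.72.
Upper fence = Q3 + 2·IQR = 7.56 + 2.56 = 10.12.
10.16 > 10.12 → outlier.
10.32 > 10.12 → outlier.
10.36 > 10.12 → outlier.
10.45 > 10.12 → outlier.
All remaining values lie within [3.72, 10.12].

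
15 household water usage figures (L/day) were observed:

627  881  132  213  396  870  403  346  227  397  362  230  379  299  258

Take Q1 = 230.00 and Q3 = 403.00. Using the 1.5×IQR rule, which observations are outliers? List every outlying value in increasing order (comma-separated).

IQR = Q3 − Q1 = 403.00 − 230.00 = 173.00.
Lower fence = Q1 − 1.5·IQR = 230.00 − 259.50 = -29.50.
Upper fence = Q3 + 1.5·IQR = 403.00 + 259.50 = 662.50.
870 > 662.50 → outlier.
881 > 662.50 → outlier.
All remaining values lie within [-29.50, 662.50].

870, 881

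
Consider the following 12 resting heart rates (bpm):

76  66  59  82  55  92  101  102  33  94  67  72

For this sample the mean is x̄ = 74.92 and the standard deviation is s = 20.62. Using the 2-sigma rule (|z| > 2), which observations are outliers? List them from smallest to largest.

Cutoffs at x̄ ± 2s: 74.92 ± 2·20.62 = [33.68, 116.16].
33: z = -2.03, |z| > 2 → outlier.
Every other value lies within [33.68, 116.16].

33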